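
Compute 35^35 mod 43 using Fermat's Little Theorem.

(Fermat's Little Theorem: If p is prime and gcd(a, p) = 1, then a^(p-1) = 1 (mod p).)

Step 1: Since 43 is prime, by Fermat's Little Theorem: 35^42 = 1 (mod 43).
Step 2: Reduce exponent: 35 mod 42 = 35.
Step 3: So 35^35 = 35^35 (mod 43).
Step 4: 35^35 mod 43 = 1.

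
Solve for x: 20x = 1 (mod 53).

Step 1: We need x such that 20 * x = 1 (mod 53).
Step 2: Using the extended Euclidean algorithm or trial:
  20 * 8 = 160 = 3 * 53 + 1.
Step 3: Since 160 mod 53 = 1, the inverse is x = 8.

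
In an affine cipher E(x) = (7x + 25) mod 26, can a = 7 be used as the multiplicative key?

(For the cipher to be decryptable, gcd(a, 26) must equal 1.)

Step 1: Compute gcd(7, 26).
Step 2: gcd(7, 26) = 1.
Since gcd = 1, 7 is coprime with 26, so it is a valid key.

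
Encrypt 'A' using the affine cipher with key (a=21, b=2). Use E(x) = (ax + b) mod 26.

Step 1: Convert 'A' to number: x = 0.
Step 2: E(0) = (21 * 0 + 2) mod 26 = 2 mod 26 = 2.
Step 3: Convert 2 back to letter: C.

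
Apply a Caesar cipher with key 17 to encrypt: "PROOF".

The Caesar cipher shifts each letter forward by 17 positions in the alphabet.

Step 1: For each letter, shift forward by 17 positions (mod 26).
  P (position 15) -> position (15+17) mod 26 = 6 -> G
  R (position 17) -> position (17+17) mod 26 = 8 -> I
  O (position 14) -> position (14+17) mod 26 = 5 -> F
  O (position 14) -> position (14+17) mod 26 = 5 -> F
  F (position 5) -> position (5+17) mod 26 = 22 -> W
Result: GIFFW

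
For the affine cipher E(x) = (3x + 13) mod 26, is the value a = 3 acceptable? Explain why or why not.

Step 1: Compute gcd(3, 26).
Step 2: gcd(3, 26) = 1.
Since gcd = 1, 3 is coprime with 26, so it is a valid key.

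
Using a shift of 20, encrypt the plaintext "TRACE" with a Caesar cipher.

Step 1: For each letter, shift forward by 20 positions (mod 26).
  T (position 19) -> position (19+20) mod 26 = 13 -> N
  R (position 17) -> position (17+20) mod 26 = 11 -> L
  A (position 0) -> position (0+20) mod 26 = 20 -> U
  C (position 2) -> position (2+20) mod 26 = 22 -> W
  E (position 4) -> position (4+20) mod 26 = 24 -> Y
Result: NLUWY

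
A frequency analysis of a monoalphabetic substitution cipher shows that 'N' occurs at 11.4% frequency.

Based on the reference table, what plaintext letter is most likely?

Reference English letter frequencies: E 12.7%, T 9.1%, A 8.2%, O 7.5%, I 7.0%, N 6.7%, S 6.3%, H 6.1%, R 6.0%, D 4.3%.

Step 1: The observed frequency is 11.4%.
Step 2: Compare with English frequencies:
  E: 12.7% (difference: 1.3%) <-- closest
  T: 9.1% (difference: 2.3%)
  A: 8.2% (difference: 3.2%)
  O: 7.5% (difference: 3.9%)
  I: 7.0% (difference: 4.4%)
  N: 6.7% (difference: 4.7%)
  S: 6.3% (difference: 5.1%)
  H: 6.1% (difference: 5.3%)
  R: 6.0% (difference: 5.4%)
  D: 4.3% (difference: 7.1%)
Step 3: 'N' most likely represents 'E' (frequency 12.7%).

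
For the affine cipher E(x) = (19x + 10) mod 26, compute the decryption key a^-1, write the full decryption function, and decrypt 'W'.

Step 1: Find a^-1, the modular inverse of 19 mod 26.
Step 2: We need 19 * a^-1 = 1 (mod 26).
Step 3: 19 * 11 = 209 = 8 * 26 + 1, so a^-1 = 11.
Step 4: D(y) = 11(y - 10) mod 26.
Step 5: Apply to 'W' (y = 22): D(22) = 11 * (22 - 10) mod 26 = 11 * 12 mod 26 = 2 -> 'C'.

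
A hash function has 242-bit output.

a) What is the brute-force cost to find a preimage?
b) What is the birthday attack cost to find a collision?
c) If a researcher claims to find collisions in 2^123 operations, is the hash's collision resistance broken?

Step 1: Preimage resistance requires brute-force of 2^242 operations.
Step 2: Collision resistance (birthday bound) = 2^(242/2) = 2^121.
Step 3: The claimed attack costs 2^123 operations.
Step 4: Since 2^123 >= 2^121, the claimed attack is no faster than the generic birthday attack, so this does not break collision resistance.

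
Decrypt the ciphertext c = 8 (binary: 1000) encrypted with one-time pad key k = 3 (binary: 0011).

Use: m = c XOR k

Step 1: XOR ciphertext with key:
  Ciphertext: 1000
  Key:        0011
  XOR:        1011
Step 2: Plaintext = 1011 = 11 in decimal.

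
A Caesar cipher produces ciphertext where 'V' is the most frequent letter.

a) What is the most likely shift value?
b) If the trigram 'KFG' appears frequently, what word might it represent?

Step 1: In English, 'E' is the most frequent letter (12.7%).
Step 2: The most frequent ciphertext letter is 'V' (position 21).
Step 3: Shift = (21 - 4) mod 26 = 17.
Step 4: Decrypt 'KFG' by shifting back 17:
  K -> T
  F -> O
  G -> P
Step 5: 'KFG' decrypts to 'TOP'.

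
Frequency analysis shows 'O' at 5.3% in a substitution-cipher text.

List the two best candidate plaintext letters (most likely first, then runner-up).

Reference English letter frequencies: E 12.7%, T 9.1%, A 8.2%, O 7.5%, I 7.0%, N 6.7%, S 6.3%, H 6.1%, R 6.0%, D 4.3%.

Step 1: Observed frequency of 'O' is 5.3%.
Step 2: Compute distances to each reference frequency and sort:
  R (6.0%): difference = 0.7% <-- BEST
  H (6.1%): difference = 0.8% <-- RUNNER-UP
  S (6.3%): difference = 1.0%
  D (4.3%): difference = 1.0%
  N (6.7%): difference = 1.4%
Step 3: Most likely is 'R' (6.0%, diff 0.7%); second most likely is 'H' (6.1%, diff 0.8%).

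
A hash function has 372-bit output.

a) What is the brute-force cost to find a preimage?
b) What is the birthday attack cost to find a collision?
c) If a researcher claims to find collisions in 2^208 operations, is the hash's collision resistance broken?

Step 1: Preimage resistance requires brute-force of 2^372 operations.
Step 2: Collision resistance (birthday bound) = 2^(372/2) = 2^186.
Step 3: The claimed attack costs 2^208 operations.
Step 4: Since 2^208 >= 2^186, the claimed attack is no faster than the generic birthday attack, so this does not break collision resistance.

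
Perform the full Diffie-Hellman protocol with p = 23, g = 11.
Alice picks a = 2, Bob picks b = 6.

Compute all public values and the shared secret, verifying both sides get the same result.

Step 1: A = g^a mod p = 11^2 mod 23 = 6.
Step 2: B = g^b mod p = 11^6 mod 23 = 9.
Step 3: Alice computes s = B^a mod p = 9^2 mod 23 = 12.
Step 4: Bob computes s = A^b mod p = 6^6 mod 23 = 12.
Both sides agree: shared secret = 12.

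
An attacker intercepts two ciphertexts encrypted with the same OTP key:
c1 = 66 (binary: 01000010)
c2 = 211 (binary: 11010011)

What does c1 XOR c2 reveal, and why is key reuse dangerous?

Step 1: c1 XOR c2 = (m1 XOR k) XOR (m2 XOR k).
Step 2: By XOR associativity/commutativity: = m1 XOR m2 XOR k XOR k = m1 XOR m2.
Step 3: 01000010 XOR 11010011 = 10010001 = 145.
Step 4: The key cancels out! An attacker learns m1 XOR m2 = 145, revealing the relationship between plaintexts.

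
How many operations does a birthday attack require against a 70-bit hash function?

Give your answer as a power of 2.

Step 1: The birthday paradox gives collision probability ~50% after sqrt(2^n) = 2^(n/2) hashes.
Step 2: For 70-bit output: 2^(70/2) = 2^35.
Step 3: Approximately 2^35 hash computations needed.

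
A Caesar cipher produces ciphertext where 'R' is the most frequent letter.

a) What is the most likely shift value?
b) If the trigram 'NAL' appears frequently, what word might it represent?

Step 1: In English, 'E' is the most frequent letter (12.7%).
Step 2: The most frequent ciphertext letter is 'R' (position 17).
Step 3: Shift = (17 - 4) mod 26 = 13.
Step 4: Decrypt 'NAL' by shifting back 13:
  N -> A
  A -> N
  L -> Y
Step 5: 'NAL' decrypts to 'ANY'.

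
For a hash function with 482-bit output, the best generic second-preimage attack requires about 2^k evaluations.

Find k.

Step 1: The hash has a 482-bit output.
Step 2: Second-preimage resistance means: given a specific input x, it should be infeasible to find a different y with h(y) = h(x).
With a 482-bit output, a generic search for a second preimage costs about 2^482 evaluations (each trial matches the fixed target with probability 2^-482).
Step 3: Security level = 482 bits.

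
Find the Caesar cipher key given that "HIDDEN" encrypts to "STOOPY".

Step 1: Compare first letters: H (position 7) -> S (position 18).
Step 2: Shift = (18 - 7) mod 26 = 11.
The shift value is 11.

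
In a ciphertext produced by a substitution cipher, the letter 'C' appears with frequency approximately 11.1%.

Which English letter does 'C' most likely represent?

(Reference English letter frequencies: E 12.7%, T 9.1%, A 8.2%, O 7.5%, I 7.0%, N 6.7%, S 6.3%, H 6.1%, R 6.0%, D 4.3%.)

Step 1: The observed frequency is 11.1%.
Step 2: Compare with English frequencies:
  E: 12.7% (difference: 1.6%) <-- closest
  T: 9.1% (difference: 2.0%)
  A: 8.2% (difference: 2.9%)
  O: 7.5% (difference: 3.6%)
  I: 7.0% (difference: 4.1%)
  N: 6.7% (difference: 4.4%)
  S: 6.3% (difference: 4.8%)
  H: 6.1% (difference: 5.0%)
  R: 6.0% (difference: 5.1%)
  D: 4.3% (difference: 6.8%)
Step 3: 'C' most likely represents 'E' (frequency 12.7%).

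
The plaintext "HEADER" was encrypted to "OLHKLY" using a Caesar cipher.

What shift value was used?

Step 1: Compare first letters: H (position 7) -> O (position 14).
Step 2: Shift = (14 - 7) mod 26 = 7.
The shift value is 7.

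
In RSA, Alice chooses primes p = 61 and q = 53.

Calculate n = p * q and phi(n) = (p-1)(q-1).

Step 1: n = p * q = 61 * 53 = 3233.
Step 2: phi(n) = (p-1)(q-1) = 60 * 52 = 3120.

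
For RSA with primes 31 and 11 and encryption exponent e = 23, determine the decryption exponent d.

Step 1: n = 31 * 11 = 341.
Step 2: phi(n) = 30 * 10 = 300.
Step 3: Find d such that 23 * d = 1 (mod 300).
Step 4: d = 23^(-1) mod 300 = 287.
Verification: 23 * 287 = 6601 = 22 * 300 + 1.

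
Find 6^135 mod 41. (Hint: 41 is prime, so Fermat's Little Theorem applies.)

Step 1: Since 41 is prime, by Fermat's Little Theorem: 6^40 = 1 (mod 41).
Step 2: Reduce exponent: 135 mod 40 = 15.
Step 3: So 6^135 = 6^15 (mod 41).
Step 4: 6^15 mod 41 = 3.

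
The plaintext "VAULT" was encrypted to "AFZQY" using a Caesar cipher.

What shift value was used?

Step 1: Compare first letters: V (position 21) -> A (position 0).
Step 2: Shift = (0 - 21) mod 26 = 5.
The shift value is 5.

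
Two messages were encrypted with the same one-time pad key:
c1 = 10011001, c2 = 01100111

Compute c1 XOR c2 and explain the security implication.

Step 1: c1 XOR c2 = (m1 XOR k) XOR (m2 XOR k).
Step 2: By XOR associativity/commutativity: = m1 XOR m2 XOR k XOR k = m1 XOR m2.
Step 3: 10011001 XOR 01100111 = 11111110 = 254.
Step 4: The key cancels out! An attacker learns m1 XOR m2 = 254, revealing the relationship between plaintexts.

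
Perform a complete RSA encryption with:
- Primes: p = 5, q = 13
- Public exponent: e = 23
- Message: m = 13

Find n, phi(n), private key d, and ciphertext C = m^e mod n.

Step 1: n = 5 * 13 = 65.
Step 2: phi(n) = (5-1)(13-1) = 4 * 12 = 48.
Step 3: Find d = 23^(-1) mod 48 = 23.
  Verify: 23 * 23 = 529 = 1 (mod 48).
Step 4: C = 13^23 mod 65 = 52.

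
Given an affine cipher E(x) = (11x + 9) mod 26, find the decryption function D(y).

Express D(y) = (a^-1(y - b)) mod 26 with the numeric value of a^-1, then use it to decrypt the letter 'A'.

Step 1: Find a^-1, the modular inverse of 11 mod 26.
Step 2: We need 11 * a^-1 = 1 (mod 26).
Step 3: 11 * 19 = 209 = 8 * 26 + 1, so a^-1 = 19.
Step 4: D(y) = 19(y - 9) mod 26.
Step 5: Apply to 'A' (y = 0): D(0) = 19 * (0 - 9) mod 26 = 19 * -9 mod 26 = 11 -> 'L'.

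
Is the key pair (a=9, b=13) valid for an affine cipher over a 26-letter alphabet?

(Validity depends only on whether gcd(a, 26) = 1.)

Step 1: Compute gcd(9, 26).
Step 2: gcd(9, 26) = 1.
Since gcd = 1, 9 is coprime with 26, so it is a valid key.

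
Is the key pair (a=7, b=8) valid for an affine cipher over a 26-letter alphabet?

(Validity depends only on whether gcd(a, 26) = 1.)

Step 1: Compute gcd(7, 26).
Step 2: gcd(7, 26) = 1.
Since gcd = 1, 7 is coprime with 26, so it is a valid key.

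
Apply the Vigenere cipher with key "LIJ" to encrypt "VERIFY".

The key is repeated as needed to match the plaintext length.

Step 1: Repeat key to match plaintext length:
  Plaintext: VERIFY
  Key:       LIJLIJ
Step 2: Encrypt each letter:
  V(21) + L(11) = (21+11) mod 26 = 6 = G
  E(4) + I(8) = (4+8) mod 26 = 12 = M
  R(17) + J(9) = (17+9) mod 26 = 0 = A
  I(8) + L(11) = (8+11) mod 26 = 19 = T
  F(5) + I(8) = (5+8) mod 26 = 13 = N
  Y(24) + J(9) = (24+9) mod 26 = 7 = H
Ciphertext: GMATNH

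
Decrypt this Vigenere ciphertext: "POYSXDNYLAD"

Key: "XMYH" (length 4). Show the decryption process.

Step 1: Key 'XMYH' has length 4. Extended key: XMYHXMYHXMY
Step 2: Decrypt each position:
  P(15) - X(23) = 18 = S
  O(14) - M(12) = 2 = C
  Y(24) - Y(24) = 0 = A
  S(18) - H(7) = 11 = L
  X(23) - X(23) = 0 = A
  D(3) - M(12) = 17 = R
  N(13) - Y(24) = 15 = P
  Y(24) - H(7) = 17 = R
  L(11) - X(23) = 14 = O
  A(0) - M(12) = 14 = O
  D(3) - Y(24) = 5 = F
Plaintext: SCALARPROOF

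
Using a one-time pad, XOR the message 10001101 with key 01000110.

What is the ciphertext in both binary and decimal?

Step 1: Write out the XOR operation bit by bit:
  Message: 10001101
  Key:     01000110
  XOR:     11001011
Step 2: Convert to decimal: 11001011 = 203.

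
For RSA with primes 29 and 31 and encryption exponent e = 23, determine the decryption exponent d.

Step 1: n = 29 * 31 = 899.
Step 2: phi(n) = 28 * 30 = 840.
Step 3: Find d such that 23 * d = 1 (mod 840).
Step 4: d = 23^(-1) mod 840 = 767.
Verification: 23 * 767 = 17641 = 21 * 840 + 1.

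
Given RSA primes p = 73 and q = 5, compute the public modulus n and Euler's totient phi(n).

Step 1: n = p * q = 73 * 5 = 365.
Step 2: phi(n) = (p-1)(q-1) = 72 * 4 = 288.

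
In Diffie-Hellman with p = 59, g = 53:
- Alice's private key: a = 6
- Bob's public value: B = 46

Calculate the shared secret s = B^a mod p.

Step 1: s = B^a mod p = 46^6 mod 59.
  46^1 mod 59 = 46
  46^2 mod 59 = (46 * 46) mod 59 = 51
  46^3 mod 59 = (51 * 46) mod 59 = 45
  46^4 mod 59 = (45 * 46) mod 59 = 5
  46^5 mod 59 = (5 * 46) mod 59 = 53
  46^6 mod 59 = (53 * 46) mod 59 = 19
Result: shared secret = 19.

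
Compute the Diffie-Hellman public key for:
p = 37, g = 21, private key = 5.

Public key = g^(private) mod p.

Step 1: A = g^a mod p = 21^5 mod 37.
  21^1 mod 37 = 21
  21^2 mod 37 = (21 * 21) mod 37 = 34
  21^3 mod 37 = (34 * 21) mod 37 = 11
  21^4 mod 37 = (11 * 21) mod 37 = 9
  21^5 mod 37 = (9 * 21) mod 37 = 4
Result: A = 4.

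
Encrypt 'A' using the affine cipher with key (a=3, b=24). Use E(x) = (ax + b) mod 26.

Step 1: Convert 'A' to number: x = 0.
Step 2: E(0) = (3 * 0 + 24) mod 26 = 24 mod 26 = 24.
Step 3: Convert 24 back to letter: Y.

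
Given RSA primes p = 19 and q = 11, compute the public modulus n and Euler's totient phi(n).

Step 1: n = p * q = 19 * 11 = 209.
Step 2: phi(n) = (p-1)(q-1) = 18 * 10 = 180.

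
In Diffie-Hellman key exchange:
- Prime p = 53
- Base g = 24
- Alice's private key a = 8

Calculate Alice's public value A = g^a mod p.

Step 1: A = g^a mod p = 24^8 mod 53.
  24^1 mod 53 = 24
  24^2 mod 53 = (24 * 24) mod 53 = 46
  24^3 mod 53 = (46 * 24) mod 53 = 44
  24^4 mod 53 = (44 * 24) mod 53 = 49
  24^5 mod 53 = (49 * 24) mod 53 = 10
  24^6 mod 53 = (10 * 24) mod 53 = 28
  24^7 mod 53 = (28 * 24) mod 53 = 36
  24^8 mod 53 = (36 * 24) mod 53 = 16
Result: A = 16.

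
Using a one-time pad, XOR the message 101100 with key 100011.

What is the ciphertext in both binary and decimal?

Step 1: Write out the XOR operation bit by bit:
  Message: 101100
  Key:     100011
  XOR:     001111
Step 2: Convert to decimal: 001111 = 15.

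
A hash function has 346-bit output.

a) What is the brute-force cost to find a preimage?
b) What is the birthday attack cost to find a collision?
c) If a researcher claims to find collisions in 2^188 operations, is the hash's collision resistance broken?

Step 1: Preimage resistance requires brute-force of 2^346 operations.
Step 2: Collision resistance (birthday bound) = 2^(346/2) = 2^173.
Step 3: The claimed attack costs 2^188 operations.
Step 4: Since 2^188 >= 2^173, the claimed attack is no faster than the generic birthday attack, so this does not break collision resistance.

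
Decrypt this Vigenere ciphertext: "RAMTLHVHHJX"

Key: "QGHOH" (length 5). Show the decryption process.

Step 1: Key 'QGHOH' has length 5. Extended key: QGHOHQGHOHQ
Step 2: Decrypt each position:
  R(17) - Q(16) = 1 = B
  A(0) - G(6) = 20 = U
  M(12) - H(7) = 5 = F
  T(19) - O(14) = 5 = F
  L(11) - H(7) = 4 = E
  H(7) - Q(16) = 17 = R
  V(21) - G(6) = 15 = P
  H(7) - H(7) = 0 = A
  H(7) - O(14) = 19 = T
  J(9) - H(7) = 2 = C
  X(23) - Q(16) = 7 = H
Plaintext: BUFFERPATCH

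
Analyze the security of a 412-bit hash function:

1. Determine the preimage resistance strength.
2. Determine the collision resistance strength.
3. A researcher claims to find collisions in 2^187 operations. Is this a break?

Step 1: Preimage resistance requires brute-force of 2^412 operations.
Step 2: Collision resistance (birthday bound) = 2^(412/2) = 2^206.
Step 3: The claimed attack costs 2^187 operations.
Step 4: Since 2^187 < 2^206, the claimed attack beats the generic birthday bound, so collision resistance is broken.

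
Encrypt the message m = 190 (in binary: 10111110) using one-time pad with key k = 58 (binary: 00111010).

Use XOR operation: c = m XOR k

Step 1: Write out the XOR operation bit by bit:
  Message: 10111110
  Key:     00111010
  XOR:     10000100
Step 2: Convert to decimal: 10000100 = 132.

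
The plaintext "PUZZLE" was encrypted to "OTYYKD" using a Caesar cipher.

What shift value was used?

Step 1: Compare first letters: P (position 15) -> O (position 14).
Step 2: Shift = (14 - 15) mod 26 = 25.
The shift value is 25.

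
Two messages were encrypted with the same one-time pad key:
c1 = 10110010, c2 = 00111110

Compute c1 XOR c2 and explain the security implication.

Step 1: c1 XOR c2 = (m1 XOR k) XOR (m2 XOR k).
Step 2: By XOR associativity/commutativity: = m1 XOR m2 XOR k XOR k = m1 XOR m2.
Step 3: 10110010 XOR 00111110 = 10001100 = 140.
Step 4: The key cancels out! An attacker learns m1 XOR m2 = 140, revealing the relationship between plaintexts.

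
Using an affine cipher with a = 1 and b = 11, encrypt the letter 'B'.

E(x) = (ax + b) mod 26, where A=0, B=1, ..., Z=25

Step 1: Convert 'B' to number: x = 1.
Step 2: E(1) = (1 * 1 + 11) mod 26 = 12 mod 26 = 12.
Step 3: Convert 12 back to letter: M.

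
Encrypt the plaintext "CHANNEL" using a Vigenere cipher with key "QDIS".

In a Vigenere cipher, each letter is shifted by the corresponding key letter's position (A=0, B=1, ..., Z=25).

Step 1: Repeat key to match plaintext length:
  Plaintext: CHANNEL
  Key:       QDISQDI
Step 2: Encrypt each letter:
  C(2) + Q(16) = (2+16) mod 26 = 18 = S
  H(7) + D(3) = (7+3) mod 26 = 10 = K
  A(0) + I(8) = (0+8) mod 26 = 8 = I
  N(13) + S(18) = (13+18) mod 26 = 5 = F
  N(13) + Q(16) = (13+16) mod 26 = 3 = D
  E(4) + D(3) = (4+3) mod 26 = 7 = H
  L(11) + I(8) = (11+8) mod 26 = 19 = T
Ciphertext: SKIFDHT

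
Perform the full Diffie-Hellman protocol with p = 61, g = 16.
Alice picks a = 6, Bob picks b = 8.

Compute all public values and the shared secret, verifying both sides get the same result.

Step 1: A = g^a mod p = 16^6 mod 61 = 20.
Step 2: B = g^b mod p = 16^8 mod 61 = 57.
Step 3: Alice computes s = B^a mod p = 57^6 mod 61 = 9.
Step 4: Bob computes s = A^b mod p = 20^8 mod 61 = 9.
Both sides agree: shared secret = 9.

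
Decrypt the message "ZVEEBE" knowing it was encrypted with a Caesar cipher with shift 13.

Step 1: Reverse the shift by subtracting 13 from each letter position.
  Z (position 25) -> position (25-13) mod 26 = 12 -> M
  V (position 21) -> position (21-13) mod 26 = 8 -> I
  E (position 4) -> position (4-13) mod 26 = 17 -> R
  E (position 4) -> position (4-13) mod 26 = 17 -> R
  B (position 1) -> position (1-13) mod 26 = 14 -> O
  E (position 4) -> position (4-13) mod 26 = 17 -> R
Decrypted message: MIRROR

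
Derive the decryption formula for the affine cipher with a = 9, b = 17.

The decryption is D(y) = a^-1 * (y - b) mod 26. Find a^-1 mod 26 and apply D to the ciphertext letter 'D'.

Step 1: Find a^-1, the modular inverse of 9 mod 26.
Step 2: We need 9 * a^-1 = 1 (mod 26).
Step 3: 9 * 3 = 27 = 1 * 26 + 1, so a^-1 = 3.
Step 4: D(y) = 3(y - 17) mod 26.
Step 5: Apply to 'D' (y = 3): D(3) = 3 * (3 - 17) mod 26 = 3 * -14 mod 26 = 10 -> 'K'.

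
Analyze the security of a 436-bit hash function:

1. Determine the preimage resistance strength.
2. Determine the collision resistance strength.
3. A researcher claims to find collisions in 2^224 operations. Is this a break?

Step 1: Preimage resistance requires brute-force of 2^436 operations.
Step 2: Collision resistance (birthday bound) = 2^(436/2) = 2^218.
Step 3: The claimed attack costs 2^224 operations.
Step 4: Since 2^224 >= 2^218, the claimed attack is no faster than the generic birthday attack, so this does not break collision resistance.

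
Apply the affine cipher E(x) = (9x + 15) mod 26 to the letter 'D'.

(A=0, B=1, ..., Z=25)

Step 1: Convert 'D' to number: x = 3.
Step 2: E(3) = (9 * 3 + 15) mod 26 = 42 mod 26 = 16.
Step 3: Convert 16 back to letter: Q.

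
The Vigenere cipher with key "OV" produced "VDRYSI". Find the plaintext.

Step 1: Extend key: OVOVOV
Step 2: Decrypt each letter (c - k) mod 26:
  V(21) - O(14) = (21-14) mod 26 = 7 = H
  D(3) - V(21) = (3-21) mod 26 = 8 = I
  R(17) - O(14) = (17-14) mod 26 = 3 = D
  Y(24) - V(21) = (24-21) mod 26 = 3 = D
  S(18) - O(14) = (18-14) mod 26 = 4 = E
  I(8) - V(21) = (8-21) mod 26 = 13 = N
Plaintext: HIDDEN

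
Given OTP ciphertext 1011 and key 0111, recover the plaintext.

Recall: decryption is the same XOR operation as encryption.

Step 1: XOR ciphertext with key:
  Ciphertext: 1011
  Key:        0111
  XOR:        1100
Step 2: Plaintext = 1100 = 12 in decimal.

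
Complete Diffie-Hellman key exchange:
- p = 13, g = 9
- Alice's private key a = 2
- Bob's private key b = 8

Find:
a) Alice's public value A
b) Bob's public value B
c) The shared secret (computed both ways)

Step 1: A = g^a mod p = 9^2 mod 13 = 3.
Step 2: B = g^b mod p = 9^8 mod 13 = 3.
Step 3: Alice computes s = B^a mod p = 3^2 mod 13 = 9.
Step 4: Bob computes s = A^b mod p = 3^8 mod 13 = 9.
Both sides agree: shared secret = 9.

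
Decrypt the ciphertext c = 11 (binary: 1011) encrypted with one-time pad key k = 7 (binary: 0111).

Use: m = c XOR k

Step 1: XOR ciphertext with key:
  Ciphertext: 1011
  Key:        0111
  XOR:        1100
Step 2: Plaintext = 1100 = 12 in decimal.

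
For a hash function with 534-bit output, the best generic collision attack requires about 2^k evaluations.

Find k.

Step 1: The hash has a 534-bit output.
Step 2: Collision resistance means it should be infeasible to find any x != y with h(x) = h(y).
By the birthday bound, a generic collision search succeeds after about sqrt(2^534) = 2^(534/2) = 2^267 evaluations.
Step 3: Security level = 267 bits.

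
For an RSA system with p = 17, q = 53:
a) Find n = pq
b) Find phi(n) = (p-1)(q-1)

Step 1: n = p * q = 17 * 53 = 901.
Step 2: phi(n) = (p-1)(q-1) = 16 * 52 = 832.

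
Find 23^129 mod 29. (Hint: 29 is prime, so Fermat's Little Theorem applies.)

Step 1: Since 29 is prime, by Fermat's Little Theorem: 23^28 = 1 (mod 29).
Step 2: Reduce exponent: 129 mod 28 = 17.
Step 3: So 23^129 = 23^17 (mod 29).
Step 4: 23^17 mod 29 = 16.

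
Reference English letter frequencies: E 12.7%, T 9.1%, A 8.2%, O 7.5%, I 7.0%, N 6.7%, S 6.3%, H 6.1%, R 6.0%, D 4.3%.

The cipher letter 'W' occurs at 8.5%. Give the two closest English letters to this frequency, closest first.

Step 1: Observed frequency of 'W' is 8.5%.
Step 2: Compute distances to each reference frequency and sort:
  A (8.2%): difference = 0.3% <-- BEST
  T (9.1%): difference = 0.6% <-- RUNNER-UP
  O (7.5%): difference = 1.0%
  I (7.0%): difference = 1.5%
  N (6.7%): difference = 1.8%
Step 3: Most likely is 'A' (8.2%, diff 0.3%); second most likely is 'T' (9.1%, diff 0.6%).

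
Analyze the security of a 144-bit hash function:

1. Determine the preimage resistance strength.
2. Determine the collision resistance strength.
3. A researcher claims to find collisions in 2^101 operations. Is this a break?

Step 1: Preimage resistance requires brute-force of 2^144 operations.
Step 2: Collision resistance (birthday bound) = 2^(144/2) = 2^72.
Step 3: The claimed attack costs 2^101 operations.
Step 4: Since 2^101 >= 2^72, the claimed attack is no faster than the generic birthday attack, so this does not break collision resistance.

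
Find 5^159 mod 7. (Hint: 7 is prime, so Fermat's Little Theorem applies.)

Step 1: Since 7 is prime, by Fermat's Little Theorem: 5^6 = 1 (mod 7).
Step 2: Reduce exponent: 159 mod 6 = 3.
Step 3: So 5^159 = 5^3 (mod 7).
Step 4: 5^3 mod 7 = 6.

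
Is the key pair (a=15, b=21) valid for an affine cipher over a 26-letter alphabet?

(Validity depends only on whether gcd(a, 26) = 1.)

Step 1: Compute gcd(15, 26).
Step 2: gcd(15, 26) = 1.
Since gcd = 1, 15 is coprime with 26, so it is a valid key.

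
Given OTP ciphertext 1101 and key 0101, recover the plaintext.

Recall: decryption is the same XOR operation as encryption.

Step 1: XOR ciphertext with key:
  Ciphertext: 1101
  Key:        0101
  XOR:        1000
Step 2: Plaintext = 1000 = 8 in decimal.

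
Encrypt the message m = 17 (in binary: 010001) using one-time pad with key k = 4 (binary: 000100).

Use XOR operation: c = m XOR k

Step 1: Write out the XOR operation bit by bit:
  Message: 010001
  Key:     000100
  XOR:     010101
Step 2: Convert to decimal: 010101 = 21.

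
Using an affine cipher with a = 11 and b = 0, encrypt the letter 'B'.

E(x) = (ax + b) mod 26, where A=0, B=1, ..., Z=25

Step 1: Convert 'B' to number: x = 1.
Step 2: E(1) = (11 * 1 + 0) mod 26 = 11 mod 26 = 11.
Step 3: Convert 11 back to letter: L.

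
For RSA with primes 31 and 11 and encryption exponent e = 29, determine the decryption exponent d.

Step 1: n = 31 * 11 = 341.
Step 2: phi(n) = 30 * 10 = 300.
Step 3: Find d such that 29 * d = 1 (mod 300).
Step 4: d = 29^(-1) mod 300 = 269.
Verification: 29 * 269 = 7801 = 26 * 300 + 1.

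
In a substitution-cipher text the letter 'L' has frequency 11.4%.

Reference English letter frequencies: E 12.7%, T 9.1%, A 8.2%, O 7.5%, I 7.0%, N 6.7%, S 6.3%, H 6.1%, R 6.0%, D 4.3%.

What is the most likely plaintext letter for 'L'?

Step 1: The observed frequency is 11.4%.
Step 2: Compare with English frequencies:
  E: 12.7% (difference: 1.3%) <-- closest
  T: 9.1% (difference: 2.3%)
  A: 8.2% (difference: 3.2%)
  O: 7.5% (difference: 3.9%)
  I: 7.0% (difference: 4.4%)
  N: 6.7% (difference: 4.7%)
  S: 6.3% (difference: 5.1%)
  H: 6.1% (difference: 5.3%)
  R: 6.0% (difference: 5.4%)
  D: 4.3% (difference: 7.1%)
Step 3: 'L' most likely represents 'E' (frequency 12.7%).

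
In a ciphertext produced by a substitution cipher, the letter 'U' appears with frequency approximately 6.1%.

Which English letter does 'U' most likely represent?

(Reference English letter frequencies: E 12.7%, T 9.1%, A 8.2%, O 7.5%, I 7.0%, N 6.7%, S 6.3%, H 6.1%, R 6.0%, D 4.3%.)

Step 1: The observed frequency is 6.1%.
Step 2: Compare with English frequencies:
  E: 12.7% (difference: 6.6%)
  T: 9.1% (difference: 3.0%)
  A: 8.2% (difference: 2.1%)
  O: 7.5% (difference: 1.4%)
  I: 7.0% (difference: 0.9%)
  N: 6.7% (difference: 0.6%)
  S: 6.3% (difference: 0.2%)
  H: 6.1% (difference: 0.0%) <-- closest
  R: 6.0% (difference: 0.1%)
  D: 4.3% (difference: 1.8%)
Step 3: 'U' most likely represents 'H' (frequency 6.1%).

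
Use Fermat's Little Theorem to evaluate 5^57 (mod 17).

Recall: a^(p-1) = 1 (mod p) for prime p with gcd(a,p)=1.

Step 1: Since 17 is prime, by Fermat's Little Theorem: 5^16 = 1 (mod 17).
Step 2: Reduce exponent: 57 mod 16 = 9.
Step 3: So 5^57 = 5^9 (mod 17).
Step 4: 5^9 mod 17 = 12.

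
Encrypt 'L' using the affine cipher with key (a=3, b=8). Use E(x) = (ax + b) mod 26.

Step 1: Convert 'L' to number: x = 11.
Step 2: E(11) = (3 * 11 + 8) mod 26 = 41 mod 26 = 15.
Step 3: Convert 15 back to letter: P.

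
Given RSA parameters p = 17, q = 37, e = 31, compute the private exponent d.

Step 1: n = 17 * 37 = 629.
Step 2: phi(n) = 16 * 36 = 576.
Step 3: Find d such that 31 * d = 1 (mod 576).
Step 4: d = 31^(-1) mod 576 = 223.
Verification: 31 * 223 = 6913 = 12 * 576 + 1.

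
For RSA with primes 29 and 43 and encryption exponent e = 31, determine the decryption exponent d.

Step 1: n = 29 * 43 = 1247.
Step 2: phi(n) = 28 * 42 = 1176.
Step 3: Find d such that 31 * d = 1 (mod 1176).
Step 4: d = 31^(-1) mod 1176 = 607.
Verification: 31 * 607 = 18817 = 16 * 1176 + 1.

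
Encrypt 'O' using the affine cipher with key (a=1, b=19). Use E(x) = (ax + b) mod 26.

Step 1: Convert 'O' to number: x = 14.
Step 2: E(14) = (1 * 14 + 19) mod 26 = 33 mod 26 = 7.
Step 3: Convert 7 back to letter: H.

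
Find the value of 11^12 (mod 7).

Step 1: Compute 11^12 mod 7 step by step, reducing modulo 7 at each step.
  11^1 mod 7 = 4
  11^2 mod 7 = (4 * 11) mod 7 = 2
  11^3 mod 7 = (2 * 11) mod 7 = 1
  11^4 mod 7 = (1 * 11) mod 7 = 4
  11^5 mod 7 = (4 * 11) mod 7 = 2
  11^6 mod 7 = (2 * 11) mod 7 = 1
  11^7 mod 7 = (1 * 11) mod 7 = 4
  11^8 mod 7 = (4 * 11) mod 7 = 2
  11^9 mod 7 = (2 * 11) mod 7 = 1
  11^10 mod 7 = (1 * 11) mod 7 = 4
  11^11 mod 7 = (4 * 11) mod 7 = 2
  11^12 mod 7 = (2 * 11) mod 7 = 1
Step 2: Result = 1.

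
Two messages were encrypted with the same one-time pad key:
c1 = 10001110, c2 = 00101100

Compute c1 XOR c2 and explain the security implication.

Step 1: c1 XOR c2 = (m1 XOR k) XOR (m2 XOR k).
Step 2: By XOR associativity/commutativity: = m1 XOR m2 XOR k XOR k = m1 XOR m2.
Step 3: 10001110 XOR 00101100 = 10100010 = 162.
Step 4: The key cancels out! An attacker learns m1 XOR m2 = 162, revealing the relationship between plaintexts.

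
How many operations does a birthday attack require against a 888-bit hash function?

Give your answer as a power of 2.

Step 1: The birthday paradox gives collision probability ~50% after sqrt(2^n) = 2^(n/2) hashes.
Step 2: For 888-bit output: 2^(888/2) = 2^444.
Step 3: Approximately 2^444 hash computations needed.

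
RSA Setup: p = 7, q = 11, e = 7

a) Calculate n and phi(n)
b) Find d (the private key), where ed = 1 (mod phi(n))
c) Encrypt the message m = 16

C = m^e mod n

Step 1: n = 7 * 11 = 77.
Step 2: phi(n) = (7-1)(11-1) = 6 * 10 = 60.
Step 3: Find d = 7^(-1) mod 60 = 43.
  Verify: 7 * 43 = 301 = 1 (mod 60).
Step 4: C = 16^7 mod 77 = 58.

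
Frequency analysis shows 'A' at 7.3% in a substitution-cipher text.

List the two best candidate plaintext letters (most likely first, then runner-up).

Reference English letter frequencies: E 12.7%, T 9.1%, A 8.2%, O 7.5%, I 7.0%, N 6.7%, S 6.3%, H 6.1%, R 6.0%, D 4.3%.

Step 1: Observed frequency of 'A' is 7.3%.
Step 2: Compute distances to each reference frequency and sort:
  O (7.5%): difference = 0.2% <-- BEST
  I (7.0%): difference = 0.3% <-- RUNNER-UP
  N (6.7%): difference = 0.6%
  A (8.2%): difference = 0.9%
  S (6.3%): difference = 1.0%
Step 3: Most likely is 'O' (7.5%, diff 0.2%); second most likely is 'I' (7.0%, diff 0.3%).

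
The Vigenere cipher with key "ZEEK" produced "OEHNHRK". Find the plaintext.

Step 1: Extend key: ZEEKZEE
Step 2: Decrypt each letter (c - k) mod 26:
  O(14) - Z(25) = (14-25) mod 26 = 15 = P
  E(4) - E(4) = (4-4) mod 26 = 0 = A
  H(7) - E(4) = (7-4) mod 26 = 3 = D
  N(13) - K(10) = (13-10) mod 26 = 3 = D
  H(7) - Z(25) = (7-25) mod 26 = 8 = I
  R(17) - E(4) = (17-4) mod 26 = 13 = N
  K(10) - E(4) = (10-4) mod 26 = 6 = G
Plaintext: PADDING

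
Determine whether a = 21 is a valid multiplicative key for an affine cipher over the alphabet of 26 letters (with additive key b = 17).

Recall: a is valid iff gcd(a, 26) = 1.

Step 1: Compute gcd(21, 26).
Step 2: gcd(21, 26) = 1.
Since gcd = 1, 21 is coprime with 26, so it is a valid key.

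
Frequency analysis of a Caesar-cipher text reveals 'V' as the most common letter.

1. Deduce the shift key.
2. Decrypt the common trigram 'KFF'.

Step 1: In English, 'E' is the most frequent letter (12.7%).
Step 2: The most frequent ciphertext letter is 'V' (position 21).
Step 3: Shift = (21 - 4) mod 26 = 17.
Step 4: Decrypt 'KFF' by shifting back 17:
  K -> T
  F -> O
  F -> O
Step 5: 'KFF' decrypts to 'TOO'.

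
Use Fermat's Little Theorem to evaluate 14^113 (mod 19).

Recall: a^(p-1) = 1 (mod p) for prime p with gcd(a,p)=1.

Step 1: Since 19 is prime, by Fermat's Little Theorem: 14^18 = 1 (mod 19).
Step 2: Reduce exponent: 113 mod 18 = 5.
Step 3: So 14^113 = 14^5 (mod 19).
Step 4: 14^5 mod 19 = 10.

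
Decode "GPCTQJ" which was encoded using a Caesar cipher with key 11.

Step 1: Reverse the shift by subtracting 11 from each letter position.
  G (position 6) -> position (6-11) mod 26 = 21 -> V
  P (position 15) -> position (15-11) mod 26 = 4 -> E
  C (position 2) -> position (2-11) mod 26 = 17 -> R
  T (position 19) -> position (19-11) mod 26 = 8 -> I
  Q (position 16) -> position (16-11) mod 26 = 5 -> F
  J (position 9) -> position (9-11) mod 26 = 24 -> Y
Decrypted message: VERIFY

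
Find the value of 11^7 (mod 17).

Step 1: Compute 11^7 mod 17 step by step, reducing modulo 17 at each step.
  11^1 mod 17 = 11
  11^2 mod 17 = (11 * 11) mod 17 = 2
  11^3 mod 17 = (2 * 11) mod 17 = 5
  11^4 mod 17 = (5 * 11) mod 17 = 4
  11^5 mod 17 = (4 * 11) mod 17 = 10
  11^6 mod 17 = (10 * 11) mod 17 = 8
  11^7 mod 17 = (8 * 11) mod 17 = 3
Step 2: Result = 3.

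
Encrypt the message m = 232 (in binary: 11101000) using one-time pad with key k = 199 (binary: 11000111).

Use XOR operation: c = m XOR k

Step 1: Write out the XOR operation bit by bit:
  Message: 11101000
  Key:     11000111
  XOR:     00101111
Step 2: Convert to decimal: 00101111 = 47.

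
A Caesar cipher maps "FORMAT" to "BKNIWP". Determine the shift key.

Step 1: Compare first letters: F (position 5) -> B (position 1).
Step 2: Shift = (1 - 5) mod 26 = 22.
The shift value is 22.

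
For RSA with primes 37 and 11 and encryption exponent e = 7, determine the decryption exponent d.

Step 1: n = 37 * 11 = 407.
Step 2: phi(n) = 36 * 10 = 360.
Step 3: Find d such that 7 * d = 1 (mod 360).
Step 4: d = 7^(-1) mod 360 = 103.
Verification: 7 * 103 = 721 = 2 * 360 + 1.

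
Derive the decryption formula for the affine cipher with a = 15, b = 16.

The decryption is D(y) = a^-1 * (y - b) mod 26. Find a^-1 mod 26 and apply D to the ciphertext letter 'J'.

Step 1: Find a^-1, the modular inverse of 15 mod 26.
Step 2: We need 15 * a^-1 = 1 (mod 26).
Step 3: 15 * 7 = 105 = 4 * 26 + 1, so a^-1 = 7.
Step 4: D(y) = 7(y - 16) mod 26.
Step 5: Apply to 'J' (y = 9): D(9) = 7 * (9 - 16) mod 26 = 7 * -7 mod 26 = 3 -> 'D'.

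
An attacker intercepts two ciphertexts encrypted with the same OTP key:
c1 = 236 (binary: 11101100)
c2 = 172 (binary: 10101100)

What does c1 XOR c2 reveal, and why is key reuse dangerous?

Step 1: c1 XOR c2 = (m1 XOR k) XOR (m2 XOR k).
Step 2: By XOR associativity/commutativity: = m1 XOR m2 XOR k XOR k = m1 XOR m2.
Step 3: 11101100 XOR 10101100 = 01000000 = 64.
Step 4: The key cancels out! An attacker learns m1 XOR m2 = 64, revealing the relationship between plaintexts.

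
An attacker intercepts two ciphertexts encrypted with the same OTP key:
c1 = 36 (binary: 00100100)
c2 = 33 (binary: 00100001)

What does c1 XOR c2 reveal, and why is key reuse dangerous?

Step 1: c1 XOR c2 = (m1 XOR k) XOR (m2 XOR k).
Step 2: By XOR associativity/commutativity: = m1 XOR m2 XOR k XOR k = m1 XOR m2.
Step 3: 00100100 XOR 00100001 = 00000101 = 5.
Step 4: The key cancels out! An attacker learns m1 XOR m2 = 5, revealing the relationship between plaintexts.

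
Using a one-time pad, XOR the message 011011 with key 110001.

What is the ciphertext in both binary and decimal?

Step 1: Write out the XOR operation bit by bit:
  Message: 011011
  Key:     110001
  XOR:     101010
Step 2: Convert to decimal: 101010 = 42.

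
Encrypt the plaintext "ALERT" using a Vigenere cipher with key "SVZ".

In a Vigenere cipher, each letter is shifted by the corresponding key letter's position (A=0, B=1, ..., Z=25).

Step 1: Repeat key to match plaintext length:
  Plaintext: ALERT
  Key:       SVZSV
Step 2: Encrypt each letter:
  A(0) + S(18) = (0+18) mod 26 = 18 = S
  L(11) + V(21) = (11+21) mod 26 = 6 = G
  E(4) + Z(25) = (4+25) mod 26 = 3 = D
  R(17) + S(18) = (17+18) mod 26 = 9 = J
  T(19) + V(21) = (19+21) mod 26 = 14 = O
Ciphertext: SGDJO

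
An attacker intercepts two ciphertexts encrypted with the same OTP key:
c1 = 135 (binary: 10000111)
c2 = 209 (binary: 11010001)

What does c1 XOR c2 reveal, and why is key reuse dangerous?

Step 1: c1 XOR c2 = (m1 XOR k) XOR (m2 XOR k).
Step 2: By XOR associativity/commutativity: = m1 XOR m2 XOR k XOR k = m1 XOR m2.
Step 3: 10000111 XOR 11010001 = 01010110 = 86.
Step 4: The key cancels out! An attacker learns m1 XOR m2 = 86, revealing the relationship between plaintexts.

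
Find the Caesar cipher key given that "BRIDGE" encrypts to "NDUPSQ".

Step 1: Compare first letters: B (position 1) -> N (position 13).
Step 2: Shift = (13 - 1) mod 26 = 12.
The shift value is 12.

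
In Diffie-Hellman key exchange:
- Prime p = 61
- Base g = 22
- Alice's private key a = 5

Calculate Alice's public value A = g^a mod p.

Step 1: A = g^a mod p = 22^5 mod 61.
  22^1 mod 61 = 22
  22^2 mod 61 = (22 * 22) mod 61 = 57
  22^3 mod 61 = (57 * 22) mod 61 = 34
  22^4 mod 61 = (34 * 22) mod 61 = 16
  22^5 mod 61 = (16 * 22) mod 61 = 47
Result: A = 47.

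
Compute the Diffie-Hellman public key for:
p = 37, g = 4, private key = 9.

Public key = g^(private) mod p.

Step 1: A = g^a mod p = 4^9 mod 37.
  4^1 mod 37 = 4
  4^2 mod 37 = (4 * 4) mod 37 = 16
  4^3 mod 37 = (16 * 4) mod 37 = 27
  4^4 mod 37 = (27 * 4) mod 37 = 34
  4^5 mod 37 = (34 * 4) mod 37 = 25
  4^6 mod 37 = (25 * 4) mod 37 = 26
  4^7 mod 37 = (26 * 4) mod 37 = 30
  4^8 mod 37 = (30 * 4) mod 37 = 9
  4^9 mod 37 = (9 * 4) mod 37 = 36
Result: A = 36.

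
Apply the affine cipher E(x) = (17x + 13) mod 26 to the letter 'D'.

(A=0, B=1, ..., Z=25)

Step 1: Convert 'D' to number: x = 3.
Step 2: E(3) = (17 * 3 + 13) mod 26 = 64 mod 26 = 12.
Step 3: Convert 12 back to letter: M.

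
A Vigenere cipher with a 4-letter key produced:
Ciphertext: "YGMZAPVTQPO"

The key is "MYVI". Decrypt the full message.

Step 1: Key 'MYVI' has length 4. Extended key: MYVIMYVIMYV
Step 2: Decrypt each position:
  Y(24) - M(12) = 12 = M
  G(6) - Y(24) = 8 = I
  M(12) - V(21) = 17 = R
  Z(25) - I(8) = 17 = R
  A(0) - M(12) = 14 = O
  P(15) - Y(24) = 17 = R
  V(21) - V(21) = 0 = A
  T(19) - I(8) = 11 = L
  Q(16) - M(12) = 4 = E
  P(15) - Y(24) = 17 = R
  O(14) - V(21) = 19 = T
Plaintext: MIRRORALERT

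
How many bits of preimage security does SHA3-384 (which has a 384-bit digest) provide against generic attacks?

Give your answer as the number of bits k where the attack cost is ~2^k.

Step 1: The hash has a 384-bit output.
Step 2: Preimage resistance means: given a digest h(x), it should be infeasible to find any input that hashes to it.
With a 384-bit output there are 2^384 possible digests, so a generic brute-force preimage search costs about 2^384 evaluations.
Step 3: Security level = 384 bits.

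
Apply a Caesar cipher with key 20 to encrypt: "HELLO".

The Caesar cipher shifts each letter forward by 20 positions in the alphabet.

Step 1: For each letter, shift forward by 20 positions (mod 26).
  H (position 7) -> position (7+20) mod 26 = 1 -> B
  E (position 4) -> position (4+20) mod 26 = 24 -> Y
  L (position 11) -> position (11+20) mod 26 = 5 -> F
  L (position 11) -> position (11+20) mod 26 = 5 -> F
  O (position 14) -> position (14+20) mod 26 = 8 -> I
Result: BYFFI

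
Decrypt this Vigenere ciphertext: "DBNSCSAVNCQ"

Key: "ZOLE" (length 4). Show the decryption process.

Step 1: Key 'ZOLE' has length 4. Extended key: ZOLEZOLEZOL
Step 2: Decrypt each position:
  D(3) - Z(25) = 4 = E
  B(1) - O(14) = 13 = N
  N(13) - L(11) = 2 = C
  S(18) - E(4) = 14 = O
  C(2) - Z(25) = 3 = D
  S(18) - O(14) = 4 = E
  A(0) - L(11) = 15 = P
  V(21) - E(4) = 17 = R
  N(13) - Z(25) = 14 = O
  C(2) - O(14) = 14 = O
  Q(16) - L(11) = 5 = F
Plaintext: ENCODEPROOF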